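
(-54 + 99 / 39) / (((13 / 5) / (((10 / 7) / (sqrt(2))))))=-16725 *sqrt(2) / 1183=-19.99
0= 0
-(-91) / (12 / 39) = 1183 / 4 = 295.75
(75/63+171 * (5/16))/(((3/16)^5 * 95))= 2481.33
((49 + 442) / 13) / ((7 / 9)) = 4419 / 91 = 48.56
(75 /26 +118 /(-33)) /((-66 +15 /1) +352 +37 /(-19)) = -0.00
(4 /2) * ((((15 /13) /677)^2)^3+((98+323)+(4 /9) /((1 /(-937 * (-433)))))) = 361482.89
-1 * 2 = -2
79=79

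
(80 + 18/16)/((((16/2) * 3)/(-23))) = -77.74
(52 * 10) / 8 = 65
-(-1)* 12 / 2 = 6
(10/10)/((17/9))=9/17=0.53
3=3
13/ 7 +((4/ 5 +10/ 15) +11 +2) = 1714/ 105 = 16.32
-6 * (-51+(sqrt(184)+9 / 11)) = 3312 / 11-12 * sqrt(46) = 219.70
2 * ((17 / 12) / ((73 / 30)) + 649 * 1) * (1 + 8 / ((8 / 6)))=9094.15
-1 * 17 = -17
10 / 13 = 0.77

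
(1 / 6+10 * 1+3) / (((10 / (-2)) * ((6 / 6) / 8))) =-316 / 15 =-21.07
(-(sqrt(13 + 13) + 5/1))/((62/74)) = -37 * sqrt(26)/31 - 185/31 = -12.05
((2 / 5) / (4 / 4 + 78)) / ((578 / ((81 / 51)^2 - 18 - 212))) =-65741 / 32990795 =-0.00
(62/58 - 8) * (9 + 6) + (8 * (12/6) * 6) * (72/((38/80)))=7960635/551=14447.61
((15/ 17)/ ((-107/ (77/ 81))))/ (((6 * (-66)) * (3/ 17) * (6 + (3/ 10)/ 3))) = 0.00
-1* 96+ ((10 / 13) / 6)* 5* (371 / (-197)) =-746843 / 7683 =-97.21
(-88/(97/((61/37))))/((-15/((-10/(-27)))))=10736/290709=0.04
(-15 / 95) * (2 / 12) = -1 / 38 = -0.03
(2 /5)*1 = 2 /5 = 0.40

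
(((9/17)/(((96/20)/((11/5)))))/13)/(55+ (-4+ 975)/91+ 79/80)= 2310/8249573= 0.00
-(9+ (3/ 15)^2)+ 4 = -126/ 25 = -5.04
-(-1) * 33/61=33/61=0.54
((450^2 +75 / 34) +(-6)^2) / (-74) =-2737.00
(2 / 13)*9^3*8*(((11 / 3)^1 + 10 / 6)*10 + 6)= 692064 / 13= 53235.69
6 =6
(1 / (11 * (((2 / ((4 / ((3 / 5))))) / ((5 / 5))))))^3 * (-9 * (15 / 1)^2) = -75000 / 1331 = -56.35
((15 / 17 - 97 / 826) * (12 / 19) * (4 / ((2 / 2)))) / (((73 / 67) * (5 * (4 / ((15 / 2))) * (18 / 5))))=3598235 / 19476254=0.18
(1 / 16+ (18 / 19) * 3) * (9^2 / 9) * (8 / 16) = 7947 / 608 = 13.07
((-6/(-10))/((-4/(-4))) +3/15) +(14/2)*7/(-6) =-221/30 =-7.37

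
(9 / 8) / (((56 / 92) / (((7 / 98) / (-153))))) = -23 / 26656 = -0.00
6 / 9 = 2 / 3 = 0.67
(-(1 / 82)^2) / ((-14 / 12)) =3 / 23534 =0.00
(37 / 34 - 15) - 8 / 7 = -3583 / 238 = -15.05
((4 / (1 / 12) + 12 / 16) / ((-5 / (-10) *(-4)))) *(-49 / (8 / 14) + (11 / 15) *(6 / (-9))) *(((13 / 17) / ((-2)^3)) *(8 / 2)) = -2623387 / 3264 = -803.73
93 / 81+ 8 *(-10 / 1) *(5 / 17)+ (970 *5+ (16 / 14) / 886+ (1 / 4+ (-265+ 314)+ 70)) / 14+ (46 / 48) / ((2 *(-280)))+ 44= 2401213301581 / 6376648320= 376.56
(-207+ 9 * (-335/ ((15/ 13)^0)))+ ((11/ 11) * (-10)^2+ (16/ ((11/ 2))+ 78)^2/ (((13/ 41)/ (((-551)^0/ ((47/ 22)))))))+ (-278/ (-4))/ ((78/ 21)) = 176379993/ 26884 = 6560.78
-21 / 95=-0.22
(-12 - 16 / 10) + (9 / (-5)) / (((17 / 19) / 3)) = -1669 / 85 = -19.64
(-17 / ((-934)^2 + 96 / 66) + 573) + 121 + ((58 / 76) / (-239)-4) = 30066697786099 / 43575127212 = 690.00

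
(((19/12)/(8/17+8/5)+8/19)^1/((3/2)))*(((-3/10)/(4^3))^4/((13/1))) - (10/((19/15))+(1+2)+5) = -231853072055891771/14586782679040000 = -15.89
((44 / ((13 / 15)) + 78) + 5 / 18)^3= 2149036.66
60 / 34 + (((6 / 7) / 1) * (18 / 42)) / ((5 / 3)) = 1.99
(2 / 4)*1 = 1 / 2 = 0.50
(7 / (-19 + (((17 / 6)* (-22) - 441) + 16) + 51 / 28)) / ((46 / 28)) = -8232 / 974717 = -0.01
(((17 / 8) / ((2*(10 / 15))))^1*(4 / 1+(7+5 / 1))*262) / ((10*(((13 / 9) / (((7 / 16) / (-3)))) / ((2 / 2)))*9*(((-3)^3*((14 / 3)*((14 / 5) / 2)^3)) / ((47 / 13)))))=2616725 / 33388992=0.08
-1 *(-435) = 435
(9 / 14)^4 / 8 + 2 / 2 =313889 / 307328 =1.02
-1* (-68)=68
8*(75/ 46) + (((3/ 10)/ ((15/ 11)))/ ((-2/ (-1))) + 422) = 1000853/ 2300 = 435.15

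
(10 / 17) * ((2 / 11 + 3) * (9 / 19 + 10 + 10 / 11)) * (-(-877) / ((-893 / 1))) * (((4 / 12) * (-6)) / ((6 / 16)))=111.59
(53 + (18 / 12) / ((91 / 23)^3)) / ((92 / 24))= 239745081 / 17332133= 13.83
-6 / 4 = -3 / 2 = -1.50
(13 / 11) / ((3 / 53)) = 20.88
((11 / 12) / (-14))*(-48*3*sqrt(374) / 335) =66*sqrt(374) / 2345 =0.54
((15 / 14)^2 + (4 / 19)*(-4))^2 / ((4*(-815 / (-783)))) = 0.02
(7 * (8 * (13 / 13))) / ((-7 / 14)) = -112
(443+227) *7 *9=42210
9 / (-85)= -9 / 85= -0.11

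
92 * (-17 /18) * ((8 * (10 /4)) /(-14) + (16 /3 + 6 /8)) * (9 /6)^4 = -458643 /224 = -2047.51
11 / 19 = 0.58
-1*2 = -2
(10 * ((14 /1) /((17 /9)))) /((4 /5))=1575 /17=92.65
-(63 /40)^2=-3969 /1600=-2.48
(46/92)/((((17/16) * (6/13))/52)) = 2704/51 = 53.02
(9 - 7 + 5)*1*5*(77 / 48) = 2695 / 48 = 56.15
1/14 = 0.07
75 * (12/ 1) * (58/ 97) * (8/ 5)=83520/ 97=861.03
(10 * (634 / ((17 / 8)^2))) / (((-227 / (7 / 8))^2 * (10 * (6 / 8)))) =124264 / 44675643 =0.00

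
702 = 702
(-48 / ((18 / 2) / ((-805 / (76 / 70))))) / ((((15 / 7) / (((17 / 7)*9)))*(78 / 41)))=21201.59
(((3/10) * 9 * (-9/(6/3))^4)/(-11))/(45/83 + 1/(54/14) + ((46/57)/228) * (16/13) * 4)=-1863057301911/15156929920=-122.92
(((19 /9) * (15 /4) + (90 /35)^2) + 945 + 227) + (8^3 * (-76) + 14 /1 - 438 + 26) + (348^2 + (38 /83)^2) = 336132732911 /4050732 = 82980.74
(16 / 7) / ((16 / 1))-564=-3947 / 7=-563.86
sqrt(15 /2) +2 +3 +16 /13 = sqrt(30) /2 +81 /13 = 8.97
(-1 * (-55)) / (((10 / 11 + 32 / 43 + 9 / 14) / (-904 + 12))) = -64975064 / 3041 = -21366.35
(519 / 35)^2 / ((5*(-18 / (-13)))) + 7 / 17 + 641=140188309 / 208250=673.17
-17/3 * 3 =-17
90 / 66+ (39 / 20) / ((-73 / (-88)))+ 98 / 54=599386 / 108405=5.53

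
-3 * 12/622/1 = -18/311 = -0.06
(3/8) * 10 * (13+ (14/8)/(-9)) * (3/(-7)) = -2305/112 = -20.58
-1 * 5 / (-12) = 5 / 12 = 0.42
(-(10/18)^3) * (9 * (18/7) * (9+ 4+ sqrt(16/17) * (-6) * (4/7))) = -3250/63+ 8000 * sqrt(17)/2499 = -38.39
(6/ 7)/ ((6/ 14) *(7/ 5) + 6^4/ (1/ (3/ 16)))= 5/ 1421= 0.00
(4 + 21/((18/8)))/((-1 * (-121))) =40/363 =0.11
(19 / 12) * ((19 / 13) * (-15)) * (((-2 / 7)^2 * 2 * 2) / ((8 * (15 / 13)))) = -361 / 294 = -1.23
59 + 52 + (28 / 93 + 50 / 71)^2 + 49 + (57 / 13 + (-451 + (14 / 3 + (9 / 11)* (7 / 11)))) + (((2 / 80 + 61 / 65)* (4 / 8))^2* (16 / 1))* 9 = -88087006344352799 / 356627361776400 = -247.00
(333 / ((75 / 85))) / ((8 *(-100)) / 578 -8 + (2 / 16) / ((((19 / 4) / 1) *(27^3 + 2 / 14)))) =-2855261070588 / 70996298845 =-40.22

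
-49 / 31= -1.58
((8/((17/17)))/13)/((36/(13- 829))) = -544/39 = -13.95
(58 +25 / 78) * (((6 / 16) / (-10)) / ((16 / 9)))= -40941 / 33280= -1.23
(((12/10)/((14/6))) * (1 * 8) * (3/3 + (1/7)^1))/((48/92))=2208/245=9.01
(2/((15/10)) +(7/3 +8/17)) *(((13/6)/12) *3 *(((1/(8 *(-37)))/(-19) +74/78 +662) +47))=32856361061/20651328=1591.00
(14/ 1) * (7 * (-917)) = -89866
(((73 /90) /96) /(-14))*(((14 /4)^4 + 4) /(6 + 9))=-35989 /5806080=-0.01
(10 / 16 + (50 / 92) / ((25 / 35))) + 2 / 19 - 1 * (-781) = 2735589 / 3496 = 782.49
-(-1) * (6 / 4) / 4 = 3 / 8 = 0.38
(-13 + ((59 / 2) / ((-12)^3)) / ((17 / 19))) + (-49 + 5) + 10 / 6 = -3252065 / 58752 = -55.35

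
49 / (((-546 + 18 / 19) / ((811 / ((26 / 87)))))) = -21896189 / 89752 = -243.96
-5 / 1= -5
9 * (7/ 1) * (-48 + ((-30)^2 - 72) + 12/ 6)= 49266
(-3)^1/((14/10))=-15/7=-2.14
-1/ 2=-0.50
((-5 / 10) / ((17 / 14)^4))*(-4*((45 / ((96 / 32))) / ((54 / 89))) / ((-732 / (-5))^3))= 133555625 / 18426865058172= 0.00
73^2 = 5329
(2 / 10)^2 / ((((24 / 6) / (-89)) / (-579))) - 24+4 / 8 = 49181 / 100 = 491.81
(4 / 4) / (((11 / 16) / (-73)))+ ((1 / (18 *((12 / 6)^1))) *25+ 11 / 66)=-41707 / 396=-105.32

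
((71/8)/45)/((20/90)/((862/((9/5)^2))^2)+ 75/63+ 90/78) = 150025227625/1783307988204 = 0.08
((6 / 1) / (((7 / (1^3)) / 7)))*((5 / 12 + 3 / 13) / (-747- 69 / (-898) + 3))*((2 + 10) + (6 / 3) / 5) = -2811638 / 43422795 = -0.06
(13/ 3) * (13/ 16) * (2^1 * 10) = 70.42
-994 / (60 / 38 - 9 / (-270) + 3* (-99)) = 80940 / 24053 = 3.37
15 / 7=2.14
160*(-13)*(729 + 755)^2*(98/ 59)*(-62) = 27832287508480/ 59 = 471733686584.41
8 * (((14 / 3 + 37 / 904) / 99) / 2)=12767 / 67122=0.19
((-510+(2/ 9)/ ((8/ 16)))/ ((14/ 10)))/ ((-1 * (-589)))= -22930/ 37107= -0.62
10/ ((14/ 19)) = 95/ 7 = 13.57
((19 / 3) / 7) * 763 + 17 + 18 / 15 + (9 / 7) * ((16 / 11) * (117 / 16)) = 834151 / 1155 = 722.21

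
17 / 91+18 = 1655 / 91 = 18.19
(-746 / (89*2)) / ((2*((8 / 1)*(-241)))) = 373 / 343184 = 0.00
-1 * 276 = -276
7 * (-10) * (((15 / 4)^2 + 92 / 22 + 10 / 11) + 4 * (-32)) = 670495 / 88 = 7619.26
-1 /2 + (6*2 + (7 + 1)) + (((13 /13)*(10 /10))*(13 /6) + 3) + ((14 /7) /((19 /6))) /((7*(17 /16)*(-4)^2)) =167350 /6783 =24.67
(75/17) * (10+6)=1200/17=70.59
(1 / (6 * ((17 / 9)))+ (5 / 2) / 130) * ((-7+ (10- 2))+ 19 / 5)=114 / 221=0.52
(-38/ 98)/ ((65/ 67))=-1273/ 3185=-0.40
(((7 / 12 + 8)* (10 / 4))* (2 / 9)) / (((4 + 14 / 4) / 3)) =103 / 54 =1.91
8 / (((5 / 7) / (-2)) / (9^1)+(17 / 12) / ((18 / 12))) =168 / 19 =8.84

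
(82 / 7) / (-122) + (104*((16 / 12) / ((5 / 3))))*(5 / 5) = 177427 / 2135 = 83.10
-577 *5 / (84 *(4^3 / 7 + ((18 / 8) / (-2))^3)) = -73856 / 16599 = -4.45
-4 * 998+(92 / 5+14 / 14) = -3972.60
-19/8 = -2.38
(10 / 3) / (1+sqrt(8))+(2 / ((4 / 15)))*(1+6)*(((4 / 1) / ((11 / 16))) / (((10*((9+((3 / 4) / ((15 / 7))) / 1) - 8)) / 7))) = 20*sqrt(2) / 21+109430 / 693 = 159.25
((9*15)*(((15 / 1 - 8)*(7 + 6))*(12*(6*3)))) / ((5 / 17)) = 9022104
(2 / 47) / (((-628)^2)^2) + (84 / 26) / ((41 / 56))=8596937207212565 / 1948200481056128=4.41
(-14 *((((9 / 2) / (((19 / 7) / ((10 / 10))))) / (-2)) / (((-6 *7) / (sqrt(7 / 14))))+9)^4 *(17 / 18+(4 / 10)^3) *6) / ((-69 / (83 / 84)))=704881030239 *sqrt(2) / 20192896000+97714602735308277 / 12277280768000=8008.34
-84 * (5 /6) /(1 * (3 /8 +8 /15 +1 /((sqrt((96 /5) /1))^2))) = -33600 /461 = -72.89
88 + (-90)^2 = 8188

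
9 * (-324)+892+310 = -1714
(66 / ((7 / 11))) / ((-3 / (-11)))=2662 / 7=380.29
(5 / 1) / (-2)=-5 / 2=-2.50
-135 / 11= -12.27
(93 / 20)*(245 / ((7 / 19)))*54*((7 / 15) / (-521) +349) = 58276393.93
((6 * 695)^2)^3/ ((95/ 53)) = 2933381807118963757894.74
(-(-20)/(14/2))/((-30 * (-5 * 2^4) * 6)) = 1/5040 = 0.00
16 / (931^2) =16 / 866761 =0.00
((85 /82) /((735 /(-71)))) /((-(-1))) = -1207 /12054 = -0.10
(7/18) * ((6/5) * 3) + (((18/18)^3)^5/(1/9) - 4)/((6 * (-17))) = 689/510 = 1.35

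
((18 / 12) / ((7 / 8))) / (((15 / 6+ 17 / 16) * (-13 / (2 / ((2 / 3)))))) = -192 / 1729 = -0.11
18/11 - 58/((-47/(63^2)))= 2533068/517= 4899.55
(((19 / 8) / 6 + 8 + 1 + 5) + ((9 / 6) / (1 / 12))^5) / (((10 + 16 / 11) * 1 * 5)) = 199539901 / 6048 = 32992.71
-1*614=-614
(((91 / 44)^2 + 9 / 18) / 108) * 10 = 15415 / 34848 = 0.44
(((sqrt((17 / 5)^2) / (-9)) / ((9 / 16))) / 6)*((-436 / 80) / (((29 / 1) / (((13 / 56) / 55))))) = 24089 / 271309500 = 0.00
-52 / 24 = -13 / 6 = -2.17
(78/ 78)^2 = 1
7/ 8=0.88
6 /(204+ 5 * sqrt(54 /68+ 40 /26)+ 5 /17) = 9210396 /313166779-510 * sqrt(455702) /313166779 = 0.03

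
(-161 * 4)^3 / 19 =-267089984 / 19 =-14057367.58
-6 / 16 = -3 / 8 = -0.38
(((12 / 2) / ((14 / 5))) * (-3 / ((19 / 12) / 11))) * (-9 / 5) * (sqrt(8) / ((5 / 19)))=21384 * sqrt(2) / 35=864.04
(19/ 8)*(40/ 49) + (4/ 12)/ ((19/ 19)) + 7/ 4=2365/ 588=4.02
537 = 537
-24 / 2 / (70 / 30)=-36 / 7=-5.14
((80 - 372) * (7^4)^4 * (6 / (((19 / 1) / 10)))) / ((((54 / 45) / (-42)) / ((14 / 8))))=35662257794238833100 / 19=1876960936538885952.63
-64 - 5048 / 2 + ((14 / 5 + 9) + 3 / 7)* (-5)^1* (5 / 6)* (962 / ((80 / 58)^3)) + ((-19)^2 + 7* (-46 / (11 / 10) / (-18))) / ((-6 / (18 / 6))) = -47580003479 / 2217600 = -21455.63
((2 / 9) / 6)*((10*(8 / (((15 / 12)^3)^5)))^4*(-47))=-4094277438792731592391323276619035120238592 / 37470027081099033239297568798065185546875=-109.27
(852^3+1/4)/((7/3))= 7421642499/28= 265058660.68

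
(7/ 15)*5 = 2.33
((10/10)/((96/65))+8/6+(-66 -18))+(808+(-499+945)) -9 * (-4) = 115969/96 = 1208.01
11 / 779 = 0.01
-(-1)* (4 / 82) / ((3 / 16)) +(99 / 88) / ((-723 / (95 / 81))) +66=141414905 / 2134296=66.26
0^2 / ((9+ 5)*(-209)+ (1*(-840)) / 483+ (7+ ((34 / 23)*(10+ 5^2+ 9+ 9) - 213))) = 0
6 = 6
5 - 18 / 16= 31 / 8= 3.88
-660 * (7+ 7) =-9240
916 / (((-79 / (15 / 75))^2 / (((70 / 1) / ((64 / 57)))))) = 91371 / 249640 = 0.37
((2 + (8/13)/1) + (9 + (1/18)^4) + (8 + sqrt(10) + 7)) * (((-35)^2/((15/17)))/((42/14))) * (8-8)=0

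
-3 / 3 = -1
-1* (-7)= 7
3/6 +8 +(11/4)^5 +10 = 179995/1024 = 175.78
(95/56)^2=9025/3136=2.88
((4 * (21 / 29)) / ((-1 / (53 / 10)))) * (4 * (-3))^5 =3820000.22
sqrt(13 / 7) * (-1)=-sqrt(91) / 7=-1.36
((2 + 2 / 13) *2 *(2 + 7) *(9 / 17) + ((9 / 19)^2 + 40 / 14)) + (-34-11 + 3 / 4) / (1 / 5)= -441509699 / 2233868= -197.64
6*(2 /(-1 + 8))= 12 /7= 1.71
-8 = -8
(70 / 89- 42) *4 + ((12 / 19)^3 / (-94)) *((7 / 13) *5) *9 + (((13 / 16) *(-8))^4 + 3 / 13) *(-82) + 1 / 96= -5247779963763251 / 35806613856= -146558.96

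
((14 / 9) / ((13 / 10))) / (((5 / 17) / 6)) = 952 / 39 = 24.41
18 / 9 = 2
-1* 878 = -878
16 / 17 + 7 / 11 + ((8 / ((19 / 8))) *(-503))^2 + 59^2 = 194027847930 / 67507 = 2874188.57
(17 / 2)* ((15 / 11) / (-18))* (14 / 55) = -119 / 726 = -0.16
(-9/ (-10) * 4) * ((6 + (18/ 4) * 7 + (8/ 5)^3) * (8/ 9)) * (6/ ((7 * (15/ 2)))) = 332768/ 21875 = 15.21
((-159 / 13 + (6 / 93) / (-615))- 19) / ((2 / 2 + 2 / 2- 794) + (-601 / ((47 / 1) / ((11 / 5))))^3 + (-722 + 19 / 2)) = 0.00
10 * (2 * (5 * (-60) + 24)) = -5520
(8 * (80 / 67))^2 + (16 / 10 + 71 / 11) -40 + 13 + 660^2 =107565312462 / 246895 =435672.30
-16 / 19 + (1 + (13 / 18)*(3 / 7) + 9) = 7555 / 798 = 9.47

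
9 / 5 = 1.80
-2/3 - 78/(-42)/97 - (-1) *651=1324768/2037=650.35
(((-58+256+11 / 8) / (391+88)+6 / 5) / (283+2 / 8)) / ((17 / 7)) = 216769 / 92260190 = 0.00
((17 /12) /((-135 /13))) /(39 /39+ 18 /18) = -221 /3240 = -0.07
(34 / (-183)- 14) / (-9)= 2596 / 1647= 1.58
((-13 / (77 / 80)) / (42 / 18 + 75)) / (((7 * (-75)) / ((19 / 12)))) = 247 / 468930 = 0.00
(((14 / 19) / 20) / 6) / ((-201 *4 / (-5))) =7 / 183312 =0.00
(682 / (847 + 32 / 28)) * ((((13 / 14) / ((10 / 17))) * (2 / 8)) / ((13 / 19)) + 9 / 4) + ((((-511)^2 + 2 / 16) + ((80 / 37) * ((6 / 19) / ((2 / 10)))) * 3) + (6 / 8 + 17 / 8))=43596333784069 / 166948440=261136.51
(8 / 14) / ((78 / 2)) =4 / 273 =0.01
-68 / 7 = -9.71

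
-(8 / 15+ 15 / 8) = -289 / 120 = -2.41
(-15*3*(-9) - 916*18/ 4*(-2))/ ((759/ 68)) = 196044/ 253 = 774.88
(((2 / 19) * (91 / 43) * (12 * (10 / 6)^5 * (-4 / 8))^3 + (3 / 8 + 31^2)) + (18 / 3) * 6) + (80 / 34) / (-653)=-3907600645394822977 / 38559305471976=-101340.02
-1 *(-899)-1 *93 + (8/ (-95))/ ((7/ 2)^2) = 3751898/ 4655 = 805.99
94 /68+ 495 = 16877 /34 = 496.38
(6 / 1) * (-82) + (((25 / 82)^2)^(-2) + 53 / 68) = -9973618907 / 26562500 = -375.48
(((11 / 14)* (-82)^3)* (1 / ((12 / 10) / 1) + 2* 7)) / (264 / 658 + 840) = -7646.42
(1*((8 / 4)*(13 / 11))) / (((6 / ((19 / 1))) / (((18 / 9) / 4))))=247 / 66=3.74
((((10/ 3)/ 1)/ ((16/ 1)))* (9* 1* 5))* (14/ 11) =525/ 44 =11.93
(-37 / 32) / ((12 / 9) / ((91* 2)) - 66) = 10101 / 576512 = 0.02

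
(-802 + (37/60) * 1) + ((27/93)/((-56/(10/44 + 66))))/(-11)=-162898859/203280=-801.35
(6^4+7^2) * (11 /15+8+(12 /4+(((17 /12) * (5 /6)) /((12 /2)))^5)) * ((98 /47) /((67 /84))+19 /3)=20070990152099103738347 /142138801577263104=141206.97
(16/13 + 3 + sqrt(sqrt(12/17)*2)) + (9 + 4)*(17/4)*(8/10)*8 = 2*17^(3/4)*3^(1/4)/17 + 23259/65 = 359.13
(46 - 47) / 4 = -1 / 4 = -0.25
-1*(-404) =404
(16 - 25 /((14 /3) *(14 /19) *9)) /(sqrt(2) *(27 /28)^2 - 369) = -574284704 /13948518789 - 53598 *sqrt(2) /516611807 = -0.04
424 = 424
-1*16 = -16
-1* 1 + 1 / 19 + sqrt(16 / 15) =-18 / 19 + 4* sqrt(15) / 15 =0.09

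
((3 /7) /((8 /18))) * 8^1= 54 /7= 7.71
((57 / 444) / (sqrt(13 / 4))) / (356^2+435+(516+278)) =sqrt(13) / 6479070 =0.00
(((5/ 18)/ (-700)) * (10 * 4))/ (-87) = 1/ 5481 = 0.00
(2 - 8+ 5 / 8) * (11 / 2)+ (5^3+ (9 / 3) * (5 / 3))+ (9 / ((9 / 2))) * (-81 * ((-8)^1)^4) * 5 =-53082553 / 16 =-3317659.56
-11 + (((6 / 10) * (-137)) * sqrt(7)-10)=-411 * sqrt(7) / 5-21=-238.48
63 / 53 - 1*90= -88.81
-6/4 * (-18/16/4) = 27/64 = 0.42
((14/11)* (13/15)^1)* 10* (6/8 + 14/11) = 8099/363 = 22.31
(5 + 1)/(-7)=-0.86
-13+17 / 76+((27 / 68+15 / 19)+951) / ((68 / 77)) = 4926571 / 4624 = 1065.43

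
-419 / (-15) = 419 / 15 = 27.93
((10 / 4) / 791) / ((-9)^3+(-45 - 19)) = -5 / 1254526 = -0.00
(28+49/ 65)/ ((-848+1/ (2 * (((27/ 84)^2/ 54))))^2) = 16821/ 201344000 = 0.00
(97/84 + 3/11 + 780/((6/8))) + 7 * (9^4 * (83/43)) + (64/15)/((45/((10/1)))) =160364211877/1787940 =89692.17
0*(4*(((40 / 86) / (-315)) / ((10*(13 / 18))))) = 0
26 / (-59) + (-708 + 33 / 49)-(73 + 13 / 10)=-22609563 / 28910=-782.07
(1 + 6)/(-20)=-7/20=-0.35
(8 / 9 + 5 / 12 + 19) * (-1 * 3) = -60.92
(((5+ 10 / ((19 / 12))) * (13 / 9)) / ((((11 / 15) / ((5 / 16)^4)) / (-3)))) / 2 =-8734375 / 27394048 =-0.32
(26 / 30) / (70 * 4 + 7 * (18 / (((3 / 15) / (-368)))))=-13 / 3473400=-0.00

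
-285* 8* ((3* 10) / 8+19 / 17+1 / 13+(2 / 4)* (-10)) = 27930 / 221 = 126.38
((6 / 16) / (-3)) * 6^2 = -9 / 2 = -4.50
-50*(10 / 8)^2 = -625 / 8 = -78.12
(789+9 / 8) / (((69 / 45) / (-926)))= -43899345 / 92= -477166.79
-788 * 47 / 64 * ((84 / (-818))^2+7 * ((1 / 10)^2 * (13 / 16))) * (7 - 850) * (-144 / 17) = -1267623718292043 / 4550043200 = -278595.97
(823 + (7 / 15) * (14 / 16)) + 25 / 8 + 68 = 13418 / 15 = 894.53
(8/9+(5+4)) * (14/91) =178/117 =1.52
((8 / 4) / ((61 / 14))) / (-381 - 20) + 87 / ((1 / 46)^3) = 8468232.00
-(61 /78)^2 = -3721 /6084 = -0.61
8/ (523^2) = 8/ 273529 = 0.00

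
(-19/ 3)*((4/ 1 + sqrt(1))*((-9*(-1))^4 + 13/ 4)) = -2494415/ 12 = -207867.92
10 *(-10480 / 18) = -52400 / 9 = -5822.22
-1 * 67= -67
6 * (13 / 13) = 6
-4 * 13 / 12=-13 / 3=-4.33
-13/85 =-0.15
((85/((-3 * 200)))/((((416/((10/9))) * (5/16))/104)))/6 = -17/810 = -0.02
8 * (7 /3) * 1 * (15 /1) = 280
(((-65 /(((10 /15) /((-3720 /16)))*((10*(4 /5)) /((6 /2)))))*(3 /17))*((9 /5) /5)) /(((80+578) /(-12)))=-881361 /89488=-9.85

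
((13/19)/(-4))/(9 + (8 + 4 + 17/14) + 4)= -91/13946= -0.01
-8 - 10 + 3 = -15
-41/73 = -0.56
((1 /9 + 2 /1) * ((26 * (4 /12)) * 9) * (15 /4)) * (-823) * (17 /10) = -3455777 /4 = -863944.25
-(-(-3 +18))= 15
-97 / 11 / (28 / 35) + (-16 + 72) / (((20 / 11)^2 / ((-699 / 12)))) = -997.78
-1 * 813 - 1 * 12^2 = -957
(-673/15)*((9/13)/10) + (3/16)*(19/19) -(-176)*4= 3645623/5200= 701.08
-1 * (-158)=158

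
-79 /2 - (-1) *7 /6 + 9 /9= -112 /3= -37.33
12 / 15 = 4 / 5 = 0.80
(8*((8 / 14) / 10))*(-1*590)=-1888 / 7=-269.71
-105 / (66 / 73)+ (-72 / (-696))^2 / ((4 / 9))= -4296619 / 37004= -116.11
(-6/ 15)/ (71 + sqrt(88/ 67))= -9514/ 1688295 + 4*sqrt(1474)/ 1688295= -0.01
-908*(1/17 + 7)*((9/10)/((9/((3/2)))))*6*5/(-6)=81720/17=4807.06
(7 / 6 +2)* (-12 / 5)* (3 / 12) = -19 / 10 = -1.90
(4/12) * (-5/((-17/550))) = 2750/51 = 53.92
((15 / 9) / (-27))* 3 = -5 / 27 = -0.19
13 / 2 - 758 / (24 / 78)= -2457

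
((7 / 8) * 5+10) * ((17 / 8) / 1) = 1955 / 64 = 30.55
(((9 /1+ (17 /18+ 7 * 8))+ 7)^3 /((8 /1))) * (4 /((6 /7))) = 15844999079 /69984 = 226408.88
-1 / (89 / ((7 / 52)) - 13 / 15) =-105 / 69329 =-0.00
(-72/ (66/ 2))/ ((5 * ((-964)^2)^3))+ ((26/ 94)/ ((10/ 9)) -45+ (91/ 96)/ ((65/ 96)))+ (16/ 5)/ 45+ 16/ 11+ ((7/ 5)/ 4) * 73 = -189922816658167678038601/ 11669312698351833254400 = -16.28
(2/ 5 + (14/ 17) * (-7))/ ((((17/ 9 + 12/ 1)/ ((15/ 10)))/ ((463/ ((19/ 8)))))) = -1200096/ 10625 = -112.95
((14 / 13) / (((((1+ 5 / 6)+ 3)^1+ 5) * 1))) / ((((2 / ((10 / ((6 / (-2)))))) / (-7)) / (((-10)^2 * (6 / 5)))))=117600 / 767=153.32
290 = 290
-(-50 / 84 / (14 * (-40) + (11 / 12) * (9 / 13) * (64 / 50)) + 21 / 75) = -53633509 / 190822800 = -0.28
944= 944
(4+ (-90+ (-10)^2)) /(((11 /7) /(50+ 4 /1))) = 5292 /11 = 481.09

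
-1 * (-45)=45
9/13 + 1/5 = 58/65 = 0.89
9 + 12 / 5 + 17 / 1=142 / 5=28.40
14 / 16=7 / 8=0.88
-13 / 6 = -2.17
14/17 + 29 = 507/17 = 29.82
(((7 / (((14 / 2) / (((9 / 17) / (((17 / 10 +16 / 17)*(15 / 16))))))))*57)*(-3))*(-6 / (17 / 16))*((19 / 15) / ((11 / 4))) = 39923712 / 419815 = 95.10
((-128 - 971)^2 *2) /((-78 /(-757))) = 914305357 /39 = 23443727.10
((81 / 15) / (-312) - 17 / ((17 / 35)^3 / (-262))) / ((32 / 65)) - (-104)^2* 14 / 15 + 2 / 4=76416912649 / 1109760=68858.95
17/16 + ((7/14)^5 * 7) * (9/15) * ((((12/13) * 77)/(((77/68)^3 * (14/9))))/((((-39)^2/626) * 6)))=1402462753/1042081040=1.35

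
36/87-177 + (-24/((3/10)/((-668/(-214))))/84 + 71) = -7074034/65163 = -108.56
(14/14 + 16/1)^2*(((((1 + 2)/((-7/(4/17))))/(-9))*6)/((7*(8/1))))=17/49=0.35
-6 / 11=-0.55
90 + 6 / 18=271 / 3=90.33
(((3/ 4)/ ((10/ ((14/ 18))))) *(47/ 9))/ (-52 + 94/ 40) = -329/ 53622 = -0.01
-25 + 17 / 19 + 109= 1613 / 19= 84.89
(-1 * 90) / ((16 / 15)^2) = -10125 / 128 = -79.10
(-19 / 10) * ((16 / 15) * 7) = -1064 / 75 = -14.19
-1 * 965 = -965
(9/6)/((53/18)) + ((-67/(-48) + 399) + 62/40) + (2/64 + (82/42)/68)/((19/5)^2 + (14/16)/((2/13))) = 1634870943313/4062212560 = 402.46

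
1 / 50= 0.02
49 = 49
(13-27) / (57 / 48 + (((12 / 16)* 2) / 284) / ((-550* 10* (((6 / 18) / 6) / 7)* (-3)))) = -10934000 / 927469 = -11.79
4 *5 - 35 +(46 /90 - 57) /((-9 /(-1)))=-8617 /405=-21.28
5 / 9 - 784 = -7051 / 9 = -783.44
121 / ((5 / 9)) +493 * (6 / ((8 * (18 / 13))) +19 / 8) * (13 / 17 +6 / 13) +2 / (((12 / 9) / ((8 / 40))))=1545443 / 780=1981.34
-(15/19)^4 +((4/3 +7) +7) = 5842891/390963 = 14.94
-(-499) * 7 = 3493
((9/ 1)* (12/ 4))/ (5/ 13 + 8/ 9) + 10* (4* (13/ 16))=16003/ 298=53.70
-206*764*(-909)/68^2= 17882757/578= 30939.03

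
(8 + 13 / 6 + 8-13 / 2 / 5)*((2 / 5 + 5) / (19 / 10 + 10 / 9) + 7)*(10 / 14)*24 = 2542.54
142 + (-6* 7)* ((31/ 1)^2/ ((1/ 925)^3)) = -31944631031108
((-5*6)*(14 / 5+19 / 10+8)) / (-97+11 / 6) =2286 / 571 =4.00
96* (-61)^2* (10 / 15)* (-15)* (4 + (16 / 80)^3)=-357930432 / 25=-14317217.28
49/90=0.54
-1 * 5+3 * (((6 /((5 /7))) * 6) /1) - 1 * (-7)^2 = 486 /5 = 97.20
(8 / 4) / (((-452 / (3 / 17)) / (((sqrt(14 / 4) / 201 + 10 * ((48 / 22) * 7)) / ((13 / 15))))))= -37800 / 274703 - 15 * sqrt(14) / 6692764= -0.14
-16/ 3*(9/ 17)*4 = -192/ 17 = -11.29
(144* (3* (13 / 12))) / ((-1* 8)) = -117 / 2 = -58.50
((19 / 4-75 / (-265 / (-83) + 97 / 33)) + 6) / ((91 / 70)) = -62170 / 54587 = -1.14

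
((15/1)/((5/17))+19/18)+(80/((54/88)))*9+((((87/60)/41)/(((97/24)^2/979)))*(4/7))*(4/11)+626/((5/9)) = 571770019183/243034470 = 2352.63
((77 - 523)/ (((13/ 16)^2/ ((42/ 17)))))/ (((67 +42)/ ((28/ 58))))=-67135488/ 9081553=-7.39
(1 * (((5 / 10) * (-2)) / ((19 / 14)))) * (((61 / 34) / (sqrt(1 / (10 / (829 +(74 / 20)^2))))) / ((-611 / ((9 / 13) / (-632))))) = -19215 * sqrt(842690) / 68319079743356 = -0.00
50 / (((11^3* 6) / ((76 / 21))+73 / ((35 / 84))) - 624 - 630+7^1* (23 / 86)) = 204250 / 4614947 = 0.04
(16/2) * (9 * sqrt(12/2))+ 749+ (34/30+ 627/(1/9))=72 * sqrt(6)+ 95897/15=6569.50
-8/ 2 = -4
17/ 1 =17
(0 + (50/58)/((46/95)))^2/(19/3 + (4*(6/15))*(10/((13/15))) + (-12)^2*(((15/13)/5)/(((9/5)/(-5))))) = -219984375/4685570948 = -0.05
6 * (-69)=-414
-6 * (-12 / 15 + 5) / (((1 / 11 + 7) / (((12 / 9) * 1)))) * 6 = -1848 / 65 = -28.43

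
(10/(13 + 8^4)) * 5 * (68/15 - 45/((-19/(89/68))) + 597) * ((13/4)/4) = 761656415/127411872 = 5.98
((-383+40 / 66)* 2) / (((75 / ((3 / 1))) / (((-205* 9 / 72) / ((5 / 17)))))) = 8795443 / 3300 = 2665.29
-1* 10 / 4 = -5 / 2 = -2.50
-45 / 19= -2.37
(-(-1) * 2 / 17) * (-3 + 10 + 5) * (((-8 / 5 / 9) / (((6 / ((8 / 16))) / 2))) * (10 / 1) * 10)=-640 / 153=-4.18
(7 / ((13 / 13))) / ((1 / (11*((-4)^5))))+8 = -78840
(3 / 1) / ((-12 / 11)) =-11 / 4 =-2.75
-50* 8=-400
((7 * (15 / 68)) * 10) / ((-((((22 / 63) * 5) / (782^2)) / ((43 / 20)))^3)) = -87752183741346018484059057 / 13310000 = -6592951445630805295.57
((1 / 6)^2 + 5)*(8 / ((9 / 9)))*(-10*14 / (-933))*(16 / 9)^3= 207585280 / 6121413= 33.91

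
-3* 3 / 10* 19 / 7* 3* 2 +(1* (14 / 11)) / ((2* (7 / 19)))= -4978 / 385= -12.93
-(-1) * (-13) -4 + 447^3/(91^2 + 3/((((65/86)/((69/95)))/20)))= 110128489274/10298243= 10693.91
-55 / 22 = -5 / 2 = -2.50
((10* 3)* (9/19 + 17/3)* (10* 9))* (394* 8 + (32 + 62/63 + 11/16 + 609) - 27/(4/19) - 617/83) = 191328476875/3154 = 60662167.68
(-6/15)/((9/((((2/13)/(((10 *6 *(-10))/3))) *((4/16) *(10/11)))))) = 1/128700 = 0.00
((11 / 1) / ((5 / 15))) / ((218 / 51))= 1683 / 218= 7.72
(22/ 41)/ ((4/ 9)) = 1.21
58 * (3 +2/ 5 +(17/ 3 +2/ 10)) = 8062/ 15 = 537.47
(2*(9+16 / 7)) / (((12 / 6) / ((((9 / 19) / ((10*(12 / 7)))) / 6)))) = 79 / 1520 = 0.05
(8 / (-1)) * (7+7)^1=-112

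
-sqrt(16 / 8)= -sqrt(2)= -1.41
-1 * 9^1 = -9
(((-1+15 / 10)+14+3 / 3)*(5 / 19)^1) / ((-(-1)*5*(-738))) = -31 / 28044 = -0.00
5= 5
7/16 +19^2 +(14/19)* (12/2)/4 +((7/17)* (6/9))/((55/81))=103164067/284240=362.95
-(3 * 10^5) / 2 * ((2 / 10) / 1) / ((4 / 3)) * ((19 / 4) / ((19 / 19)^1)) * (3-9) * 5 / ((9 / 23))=8193750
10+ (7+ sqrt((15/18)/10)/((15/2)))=sqrt(3)/45+ 17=17.04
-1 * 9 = -9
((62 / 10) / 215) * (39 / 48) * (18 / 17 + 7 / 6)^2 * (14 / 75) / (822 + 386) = 145363309 / 8106380640000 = 0.00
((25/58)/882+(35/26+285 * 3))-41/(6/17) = 492240409/665028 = 740.18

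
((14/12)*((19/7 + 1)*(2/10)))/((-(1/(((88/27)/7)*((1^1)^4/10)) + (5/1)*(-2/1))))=-572/7575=-0.08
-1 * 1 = -1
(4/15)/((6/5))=2/9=0.22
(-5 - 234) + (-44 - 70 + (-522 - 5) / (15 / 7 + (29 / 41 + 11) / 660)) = -596.91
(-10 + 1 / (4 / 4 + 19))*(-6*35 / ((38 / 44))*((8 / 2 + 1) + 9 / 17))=4321086 / 323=13377.98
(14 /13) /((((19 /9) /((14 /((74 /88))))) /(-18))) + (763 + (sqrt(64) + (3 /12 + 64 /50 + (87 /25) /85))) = 48139221567 /77681500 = 619.70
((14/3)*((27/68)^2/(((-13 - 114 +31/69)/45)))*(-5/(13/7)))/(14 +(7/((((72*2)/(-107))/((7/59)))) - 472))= -1663705575/1083272393398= -0.00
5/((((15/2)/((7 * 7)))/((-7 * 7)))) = -4802/3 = -1600.67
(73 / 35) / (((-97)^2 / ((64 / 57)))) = 4672 / 18770955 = 0.00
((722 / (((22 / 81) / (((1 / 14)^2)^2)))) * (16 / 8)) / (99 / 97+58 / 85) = 0.08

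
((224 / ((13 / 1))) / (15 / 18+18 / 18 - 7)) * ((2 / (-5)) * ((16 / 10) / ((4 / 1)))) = 5376 / 10075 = 0.53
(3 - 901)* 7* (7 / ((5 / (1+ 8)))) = -396018 / 5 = -79203.60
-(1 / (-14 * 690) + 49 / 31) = -473309 / 299460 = -1.58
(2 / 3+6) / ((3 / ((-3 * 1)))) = -20 / 3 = -6.67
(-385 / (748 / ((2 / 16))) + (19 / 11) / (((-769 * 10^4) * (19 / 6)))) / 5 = -185040829 / 14380300000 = -0.01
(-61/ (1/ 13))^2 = 628849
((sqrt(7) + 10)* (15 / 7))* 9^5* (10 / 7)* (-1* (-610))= 1394383381.20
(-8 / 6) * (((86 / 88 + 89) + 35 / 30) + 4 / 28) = -84349 / 693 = -121.72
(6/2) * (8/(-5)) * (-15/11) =72/11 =6.55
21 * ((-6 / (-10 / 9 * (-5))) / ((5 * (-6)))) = 0.76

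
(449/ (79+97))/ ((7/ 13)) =5837/ 1232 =4.74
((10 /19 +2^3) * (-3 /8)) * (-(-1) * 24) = -1458 /19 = -76.74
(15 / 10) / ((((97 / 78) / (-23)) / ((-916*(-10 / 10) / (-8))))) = 616239 / 194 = 3176.49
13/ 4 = 3.25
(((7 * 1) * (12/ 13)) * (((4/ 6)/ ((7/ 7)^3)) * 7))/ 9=392/ 117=3.35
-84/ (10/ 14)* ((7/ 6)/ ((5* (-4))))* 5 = 343/ 10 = 34.30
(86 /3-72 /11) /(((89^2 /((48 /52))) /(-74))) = -216080 /1132703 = -0.19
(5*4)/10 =2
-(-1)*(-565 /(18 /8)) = -251.11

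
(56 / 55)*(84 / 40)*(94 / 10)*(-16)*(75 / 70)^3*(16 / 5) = -487296 / 385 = -1265.70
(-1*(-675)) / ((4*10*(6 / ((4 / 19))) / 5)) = 225 / 76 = 2.96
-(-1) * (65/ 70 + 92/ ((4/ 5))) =1623/ 14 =115.93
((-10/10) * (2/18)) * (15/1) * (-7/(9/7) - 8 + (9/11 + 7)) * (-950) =-2645750/297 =-8908.25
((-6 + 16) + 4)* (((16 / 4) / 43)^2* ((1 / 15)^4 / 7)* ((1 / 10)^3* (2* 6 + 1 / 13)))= 628 / 152109140625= 0.00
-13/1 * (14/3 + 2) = -260/3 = -86.67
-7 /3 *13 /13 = -7 /3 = -2.33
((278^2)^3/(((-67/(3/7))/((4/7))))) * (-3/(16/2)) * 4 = 8308856923961472/3283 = 2530873263466.79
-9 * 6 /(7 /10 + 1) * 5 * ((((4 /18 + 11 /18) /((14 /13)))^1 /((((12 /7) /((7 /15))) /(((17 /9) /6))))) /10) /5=-91 /432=-0.21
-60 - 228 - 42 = -330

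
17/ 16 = 1.06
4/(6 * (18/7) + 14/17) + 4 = 4106/967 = 4.25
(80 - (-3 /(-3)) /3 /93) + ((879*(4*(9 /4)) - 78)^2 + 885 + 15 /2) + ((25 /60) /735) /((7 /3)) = 23486670298583 /382788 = 61356861.50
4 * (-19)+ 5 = -71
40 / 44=10 / 11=0.91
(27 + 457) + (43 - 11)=516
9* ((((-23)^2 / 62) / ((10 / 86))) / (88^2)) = 204723 / 2400640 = 0.09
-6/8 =-3/4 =-0.75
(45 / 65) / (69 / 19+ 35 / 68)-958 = -66704450 / 69641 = -957.83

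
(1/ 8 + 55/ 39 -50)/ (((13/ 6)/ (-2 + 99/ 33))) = -15121/ 676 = -22.37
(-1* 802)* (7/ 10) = -2807/ 5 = -561.40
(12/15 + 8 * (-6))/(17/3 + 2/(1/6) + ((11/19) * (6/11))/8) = -53808/20185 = -2.67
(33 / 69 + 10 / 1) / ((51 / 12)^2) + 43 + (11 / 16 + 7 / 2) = 5080181 / 106352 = 47.77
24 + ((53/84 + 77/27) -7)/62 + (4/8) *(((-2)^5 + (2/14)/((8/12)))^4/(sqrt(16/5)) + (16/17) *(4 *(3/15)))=96892769/3984120 + 39213900625 *sqrt(5)/307328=285338.21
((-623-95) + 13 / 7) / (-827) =0.87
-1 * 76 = -76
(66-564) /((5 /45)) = -4482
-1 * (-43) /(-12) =-43 /12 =-3.58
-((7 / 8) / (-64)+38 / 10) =-3.79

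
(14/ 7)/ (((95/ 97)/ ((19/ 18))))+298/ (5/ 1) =2779/ 45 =61.76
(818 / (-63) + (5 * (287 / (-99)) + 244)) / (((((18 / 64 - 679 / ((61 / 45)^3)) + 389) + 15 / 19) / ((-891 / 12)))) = -15530572063464 / 113485252321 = -136.85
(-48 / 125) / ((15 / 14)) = -0.36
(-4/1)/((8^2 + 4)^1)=-1/17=-0.06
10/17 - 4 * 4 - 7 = -381/17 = -22.41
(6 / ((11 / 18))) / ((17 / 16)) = 1728 / 187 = 9.24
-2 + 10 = 8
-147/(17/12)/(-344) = 0.30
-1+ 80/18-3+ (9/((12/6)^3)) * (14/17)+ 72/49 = 2.84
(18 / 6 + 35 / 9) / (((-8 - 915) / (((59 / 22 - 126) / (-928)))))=-84103 / 84797856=-0.00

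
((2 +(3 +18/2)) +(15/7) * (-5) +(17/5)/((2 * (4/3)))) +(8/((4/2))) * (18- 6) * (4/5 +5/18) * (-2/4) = -17897/840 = -21.31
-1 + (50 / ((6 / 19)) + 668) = 2476 / 3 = 825.33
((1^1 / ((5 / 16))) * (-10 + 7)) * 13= -624 / 5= -124.80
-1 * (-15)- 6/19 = 279/19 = 14.68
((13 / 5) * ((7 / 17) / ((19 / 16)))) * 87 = 126672 / 1615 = 78.43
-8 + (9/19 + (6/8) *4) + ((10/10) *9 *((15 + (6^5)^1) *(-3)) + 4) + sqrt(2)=-3996793/19 + sqrt(2)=-210356.11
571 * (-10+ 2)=-4568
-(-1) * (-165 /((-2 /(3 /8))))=495 /16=30.94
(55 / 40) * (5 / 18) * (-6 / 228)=-55 / 5472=-0.01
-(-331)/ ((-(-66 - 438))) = 331/ 504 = 0.66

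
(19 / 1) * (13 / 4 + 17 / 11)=4009 / 44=91.11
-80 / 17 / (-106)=40 / 901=0.04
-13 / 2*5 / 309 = -65 / 618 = -0.11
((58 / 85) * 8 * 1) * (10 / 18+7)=41.24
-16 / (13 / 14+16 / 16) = -224 / 27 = -8.30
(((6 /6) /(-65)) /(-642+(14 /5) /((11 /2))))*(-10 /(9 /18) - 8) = -154 /229333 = -0.00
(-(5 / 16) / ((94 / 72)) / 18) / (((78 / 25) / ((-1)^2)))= -125 / 29328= -0.00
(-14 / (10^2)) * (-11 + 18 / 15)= 343 / 250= 1.37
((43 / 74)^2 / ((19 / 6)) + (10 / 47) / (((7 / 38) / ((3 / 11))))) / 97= 79379673 / 18261958946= 0.00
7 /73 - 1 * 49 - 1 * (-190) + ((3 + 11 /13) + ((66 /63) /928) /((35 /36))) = 3909202317 /26970580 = 144.94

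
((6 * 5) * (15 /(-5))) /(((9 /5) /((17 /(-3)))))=850 /3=283.33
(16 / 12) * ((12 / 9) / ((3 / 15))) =8.89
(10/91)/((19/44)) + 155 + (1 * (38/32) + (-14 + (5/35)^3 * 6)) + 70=287996467/1355536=212.46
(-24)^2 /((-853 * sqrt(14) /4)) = -1152 * sqrt(14) /5971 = -0.72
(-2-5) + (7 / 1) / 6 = -35 / 6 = -5.83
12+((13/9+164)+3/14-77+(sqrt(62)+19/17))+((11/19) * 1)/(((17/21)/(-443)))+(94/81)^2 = -6340151735/29668842+sqrt(62) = -205.82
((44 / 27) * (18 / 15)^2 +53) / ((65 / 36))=49812 / 1625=30.65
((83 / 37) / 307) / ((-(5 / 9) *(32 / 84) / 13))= -203931 / 454360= -0.45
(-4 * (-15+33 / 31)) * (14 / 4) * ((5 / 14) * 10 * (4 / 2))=1393.55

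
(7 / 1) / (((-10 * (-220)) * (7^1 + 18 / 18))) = 7 / 17600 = 0.00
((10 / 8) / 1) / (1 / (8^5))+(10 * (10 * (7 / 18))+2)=369008 / 9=41000.89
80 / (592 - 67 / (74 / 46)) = 2960 / 20363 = 0.15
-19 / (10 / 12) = -114 / 5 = -22.80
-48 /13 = -3.69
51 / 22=2.32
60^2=3600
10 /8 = 5 /4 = 1.25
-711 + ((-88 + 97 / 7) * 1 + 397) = -2717 / 7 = -388.14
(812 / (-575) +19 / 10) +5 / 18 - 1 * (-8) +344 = 1825562 / 5175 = 352.77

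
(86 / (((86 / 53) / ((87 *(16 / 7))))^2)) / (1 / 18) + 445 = 48987021199 / 2107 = 23249654.10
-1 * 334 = -334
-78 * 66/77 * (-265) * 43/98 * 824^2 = 1810441975680/343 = 5278256488.86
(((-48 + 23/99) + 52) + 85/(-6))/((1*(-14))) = 281/396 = 0.71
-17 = -17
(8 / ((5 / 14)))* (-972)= -108864 / 5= -21772.80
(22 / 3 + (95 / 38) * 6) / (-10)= -67 / 30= -2.23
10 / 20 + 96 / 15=69 / 10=6.90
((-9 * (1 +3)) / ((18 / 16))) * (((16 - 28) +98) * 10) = -27520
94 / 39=2.41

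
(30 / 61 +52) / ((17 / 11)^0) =3202 / 61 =52.49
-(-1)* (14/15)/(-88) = -7/660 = -0.01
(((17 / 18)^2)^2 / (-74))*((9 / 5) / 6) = -83521 / 25894080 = -0.00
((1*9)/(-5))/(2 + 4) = -3/10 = -0.30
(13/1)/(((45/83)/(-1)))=-1079/45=-23.98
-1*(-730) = 730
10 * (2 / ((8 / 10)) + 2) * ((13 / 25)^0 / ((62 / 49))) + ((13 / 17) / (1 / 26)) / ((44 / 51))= 19986 / 341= 58.61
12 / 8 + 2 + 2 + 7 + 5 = 35 / 2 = 17.50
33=33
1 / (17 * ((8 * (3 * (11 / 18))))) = 3 / 748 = 0.00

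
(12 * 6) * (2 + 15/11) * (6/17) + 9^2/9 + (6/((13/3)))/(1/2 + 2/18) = 235179/2431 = 96.74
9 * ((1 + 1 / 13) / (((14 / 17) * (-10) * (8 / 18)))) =-1377 / 520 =-2.65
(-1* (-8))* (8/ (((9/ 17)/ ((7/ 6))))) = 141.04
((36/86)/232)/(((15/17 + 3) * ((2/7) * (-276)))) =-119/20191424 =-0.00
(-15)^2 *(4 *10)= 9000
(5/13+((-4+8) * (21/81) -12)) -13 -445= -164471/351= -468.58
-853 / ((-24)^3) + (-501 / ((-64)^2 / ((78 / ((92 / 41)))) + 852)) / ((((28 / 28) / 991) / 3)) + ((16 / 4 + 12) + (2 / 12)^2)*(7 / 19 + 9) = -141093334383227 / 101829367296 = -1385.59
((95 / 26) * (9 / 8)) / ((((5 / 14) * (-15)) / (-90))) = 3591 / 52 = 69.06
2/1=2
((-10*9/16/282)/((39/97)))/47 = -485/459472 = -0.00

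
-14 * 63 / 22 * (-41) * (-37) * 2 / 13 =-9356.60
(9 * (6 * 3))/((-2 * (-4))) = 81/4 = 20.25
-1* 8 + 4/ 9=-68/ 9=-7.56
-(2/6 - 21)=62/3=20.67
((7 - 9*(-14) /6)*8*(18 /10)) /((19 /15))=6048 /19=318.32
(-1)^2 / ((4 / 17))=17 / 4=4.25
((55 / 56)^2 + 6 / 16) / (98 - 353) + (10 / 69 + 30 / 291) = 433117169 / 1784086080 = 0.24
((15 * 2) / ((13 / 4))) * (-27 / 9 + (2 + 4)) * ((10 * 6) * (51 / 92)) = 275400 / 299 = 921.07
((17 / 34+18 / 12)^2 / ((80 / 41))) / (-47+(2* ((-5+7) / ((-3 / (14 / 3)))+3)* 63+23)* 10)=41 / 860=0.05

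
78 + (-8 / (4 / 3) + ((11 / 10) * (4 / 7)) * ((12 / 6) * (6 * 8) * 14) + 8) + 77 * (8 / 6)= 1027.47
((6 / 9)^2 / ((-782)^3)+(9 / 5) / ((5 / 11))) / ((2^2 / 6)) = 106521671297 / 17932941300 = 5.94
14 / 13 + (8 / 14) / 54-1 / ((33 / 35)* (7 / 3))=17107 / 27027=0.63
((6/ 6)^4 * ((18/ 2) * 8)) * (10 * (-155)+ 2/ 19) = -2120256/ 19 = -111592.42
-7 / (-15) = 7 / 15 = 0.47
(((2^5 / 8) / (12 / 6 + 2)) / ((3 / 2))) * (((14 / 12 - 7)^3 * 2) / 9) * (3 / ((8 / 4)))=-42875 / 972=-44.11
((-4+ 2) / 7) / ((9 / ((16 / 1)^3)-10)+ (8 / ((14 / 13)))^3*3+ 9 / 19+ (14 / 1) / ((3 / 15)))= -7626752 / 34442351901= -0.00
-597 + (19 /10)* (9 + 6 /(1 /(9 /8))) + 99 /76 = -429987 /760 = -565.77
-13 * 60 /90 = -26 /3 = -8.67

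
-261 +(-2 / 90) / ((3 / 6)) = -11747 / 45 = -261.04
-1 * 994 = -994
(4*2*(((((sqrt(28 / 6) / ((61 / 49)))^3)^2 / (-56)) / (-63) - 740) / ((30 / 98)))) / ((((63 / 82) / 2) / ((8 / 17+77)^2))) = -16397339058949601374920032 / 54271819953749205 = -302133576.37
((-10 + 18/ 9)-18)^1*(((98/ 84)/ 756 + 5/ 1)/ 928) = -42133/ 300672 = -0.14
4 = 4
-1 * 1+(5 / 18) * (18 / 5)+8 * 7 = 56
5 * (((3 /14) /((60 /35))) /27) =0.02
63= 63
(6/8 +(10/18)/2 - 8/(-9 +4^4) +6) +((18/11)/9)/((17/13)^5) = 7.04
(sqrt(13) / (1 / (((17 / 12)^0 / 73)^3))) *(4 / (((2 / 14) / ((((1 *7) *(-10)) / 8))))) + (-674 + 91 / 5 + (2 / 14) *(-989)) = -27898 / 35 - 245 *sqrt(13) / 389017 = -797.09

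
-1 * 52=-52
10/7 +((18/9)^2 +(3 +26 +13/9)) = 2260/63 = 35.87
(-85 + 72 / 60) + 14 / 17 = -7053 / 85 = -82.98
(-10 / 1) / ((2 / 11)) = -55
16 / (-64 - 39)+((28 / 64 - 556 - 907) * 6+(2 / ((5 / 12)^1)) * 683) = -22648177 / 4120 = -5497.13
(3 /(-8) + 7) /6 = 53 /48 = 1.10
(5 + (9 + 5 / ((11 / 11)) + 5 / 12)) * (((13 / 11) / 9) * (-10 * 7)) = -106015 / 594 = -178.48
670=670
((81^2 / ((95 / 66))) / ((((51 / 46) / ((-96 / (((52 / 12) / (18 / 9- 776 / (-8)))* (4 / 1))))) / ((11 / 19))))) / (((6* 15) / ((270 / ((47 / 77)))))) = -120260472637536 / 18748535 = -6414393.05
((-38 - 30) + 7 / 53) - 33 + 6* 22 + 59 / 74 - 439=-1596531 / 3922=-407.07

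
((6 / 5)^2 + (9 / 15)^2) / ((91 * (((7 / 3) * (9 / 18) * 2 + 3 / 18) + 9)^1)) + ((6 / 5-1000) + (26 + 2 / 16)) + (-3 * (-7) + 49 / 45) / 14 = -731701039 / 753480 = -971.10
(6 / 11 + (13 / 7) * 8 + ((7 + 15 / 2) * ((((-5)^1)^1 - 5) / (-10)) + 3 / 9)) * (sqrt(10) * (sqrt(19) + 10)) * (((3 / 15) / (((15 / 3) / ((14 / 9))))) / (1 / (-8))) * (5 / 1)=111752 * sqrt(10) * (-10 - sqrt(19)) / 1485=-3417.04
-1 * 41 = -41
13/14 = 0.93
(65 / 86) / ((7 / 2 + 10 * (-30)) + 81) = -65 / 18533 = -0.00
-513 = -513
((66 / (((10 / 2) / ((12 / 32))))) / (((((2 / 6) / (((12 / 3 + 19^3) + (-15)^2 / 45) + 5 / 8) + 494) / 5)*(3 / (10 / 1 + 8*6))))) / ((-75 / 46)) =-1209482439 / 2035860650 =-0.59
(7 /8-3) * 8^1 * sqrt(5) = -17 * sqrt(5) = -38.01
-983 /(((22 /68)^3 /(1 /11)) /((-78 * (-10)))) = -30135948960 /14641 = -2058325.86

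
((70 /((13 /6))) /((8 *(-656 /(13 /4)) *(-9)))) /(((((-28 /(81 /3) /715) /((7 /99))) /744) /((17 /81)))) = -16.92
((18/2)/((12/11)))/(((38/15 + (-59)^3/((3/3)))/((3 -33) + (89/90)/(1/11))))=18931/24645176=0.00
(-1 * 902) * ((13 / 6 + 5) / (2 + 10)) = -19393 / 36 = -538.69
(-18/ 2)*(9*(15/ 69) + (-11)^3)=275112/ 23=11961.39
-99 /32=-3.09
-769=-769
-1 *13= -13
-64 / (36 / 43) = -688 / 9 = -76.44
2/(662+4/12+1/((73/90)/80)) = 438/166651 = 0.00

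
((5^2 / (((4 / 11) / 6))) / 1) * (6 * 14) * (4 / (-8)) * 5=-86625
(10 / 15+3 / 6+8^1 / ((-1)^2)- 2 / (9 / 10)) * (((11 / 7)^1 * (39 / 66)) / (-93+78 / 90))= -8125 / 116088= -0.07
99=99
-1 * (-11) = 11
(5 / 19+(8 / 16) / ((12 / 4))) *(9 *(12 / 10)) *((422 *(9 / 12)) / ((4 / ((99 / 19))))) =1913.86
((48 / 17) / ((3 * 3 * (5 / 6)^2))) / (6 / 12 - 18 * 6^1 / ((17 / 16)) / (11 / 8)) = -4224 / 686525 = -0.01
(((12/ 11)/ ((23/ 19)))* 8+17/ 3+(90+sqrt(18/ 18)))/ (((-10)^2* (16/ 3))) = 39421/ 202400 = 0.19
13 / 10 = 1.30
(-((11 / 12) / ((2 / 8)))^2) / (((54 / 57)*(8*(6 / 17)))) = -39083 / 7776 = -5.03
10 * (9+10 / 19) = 1810 / 19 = 95.26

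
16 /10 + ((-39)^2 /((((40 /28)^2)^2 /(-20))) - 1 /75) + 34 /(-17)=-10956383 /1500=-7304.26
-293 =-293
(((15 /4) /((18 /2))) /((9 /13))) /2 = 65 /216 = 0.30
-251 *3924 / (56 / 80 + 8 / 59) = -1178712.29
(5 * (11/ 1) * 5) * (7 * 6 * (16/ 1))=184800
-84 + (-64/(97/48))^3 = -29067693780/912673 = -31848.97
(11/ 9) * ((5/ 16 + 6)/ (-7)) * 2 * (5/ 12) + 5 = 24685/ 6048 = 4.08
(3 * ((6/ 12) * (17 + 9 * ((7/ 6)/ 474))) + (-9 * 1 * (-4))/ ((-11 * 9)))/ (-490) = -3571/ 69520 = -0.05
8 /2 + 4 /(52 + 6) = 118 /29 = 4.07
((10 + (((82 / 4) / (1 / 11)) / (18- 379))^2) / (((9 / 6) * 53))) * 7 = 37913687 / 41442078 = 0.91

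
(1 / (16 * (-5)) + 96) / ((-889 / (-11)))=12067 / 10160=1.19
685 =685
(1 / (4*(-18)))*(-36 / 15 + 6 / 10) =1 / 40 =0.02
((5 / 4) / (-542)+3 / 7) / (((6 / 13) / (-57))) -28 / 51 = -82339849 / 1547952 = -53.19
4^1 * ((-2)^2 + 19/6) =86/3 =28.67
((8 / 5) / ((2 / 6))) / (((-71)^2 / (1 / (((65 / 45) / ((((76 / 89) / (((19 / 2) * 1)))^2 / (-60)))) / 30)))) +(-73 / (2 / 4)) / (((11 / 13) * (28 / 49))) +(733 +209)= 640.05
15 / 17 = 0.88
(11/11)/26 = 1/26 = 0.04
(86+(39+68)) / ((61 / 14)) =44.30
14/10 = 7/5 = 1.40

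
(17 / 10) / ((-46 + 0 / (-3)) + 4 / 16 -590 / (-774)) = -0.04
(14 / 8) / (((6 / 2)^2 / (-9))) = -7 / 4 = -1.75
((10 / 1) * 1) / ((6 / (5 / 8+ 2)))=35 / 8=4.38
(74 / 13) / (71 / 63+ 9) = 2331 / 4147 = 0.56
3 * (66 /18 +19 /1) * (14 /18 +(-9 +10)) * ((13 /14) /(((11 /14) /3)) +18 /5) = 863.81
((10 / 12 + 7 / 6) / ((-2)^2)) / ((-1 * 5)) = -1 / 10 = -0.10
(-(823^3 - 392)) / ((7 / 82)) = -45710192750 / 7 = -6530027535.71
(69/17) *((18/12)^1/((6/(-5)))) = -345/68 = -5.07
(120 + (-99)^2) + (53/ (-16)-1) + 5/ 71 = 11265437/ 1136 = 9916.76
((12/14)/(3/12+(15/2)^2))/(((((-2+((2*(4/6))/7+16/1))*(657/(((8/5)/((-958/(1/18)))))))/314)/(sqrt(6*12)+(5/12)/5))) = -2512*sqrt(2)/8831090685 - 314/79479816165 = -0.00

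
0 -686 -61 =-747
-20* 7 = -140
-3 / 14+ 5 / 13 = 31 / 182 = 0.17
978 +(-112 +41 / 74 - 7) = 63607 / 74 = 859.55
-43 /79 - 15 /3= -438 /79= -5.54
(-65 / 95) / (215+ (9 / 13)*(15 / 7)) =-1183 / 374300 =-0.00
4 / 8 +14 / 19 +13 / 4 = 341 / 76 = 4.49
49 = 49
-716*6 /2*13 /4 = -6981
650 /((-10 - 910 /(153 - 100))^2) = 36517 /41472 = 0.88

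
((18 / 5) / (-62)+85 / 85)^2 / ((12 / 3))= 5329 / 24025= 0.22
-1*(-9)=9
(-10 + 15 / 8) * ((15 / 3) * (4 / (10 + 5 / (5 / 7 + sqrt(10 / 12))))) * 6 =-735 * sqrt(30) / 58- 150 / 29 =-74.58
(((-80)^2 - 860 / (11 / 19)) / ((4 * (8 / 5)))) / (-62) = -12.39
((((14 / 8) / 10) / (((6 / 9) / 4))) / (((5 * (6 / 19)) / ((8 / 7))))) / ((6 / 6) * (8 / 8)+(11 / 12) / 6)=1368 / 2075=0.66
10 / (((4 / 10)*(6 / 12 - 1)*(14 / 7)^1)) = -25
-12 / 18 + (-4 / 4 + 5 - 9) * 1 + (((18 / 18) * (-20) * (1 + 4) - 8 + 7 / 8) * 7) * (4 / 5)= -18167 / 30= -605.57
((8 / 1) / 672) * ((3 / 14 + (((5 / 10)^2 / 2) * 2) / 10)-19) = -1751 / 7840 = -0.22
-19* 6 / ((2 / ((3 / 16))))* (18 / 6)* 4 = -513 / 4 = -128.25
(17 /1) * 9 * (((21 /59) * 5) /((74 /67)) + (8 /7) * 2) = 18222453 /30562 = 596.25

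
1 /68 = 0.01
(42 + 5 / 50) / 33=421 / 330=1.28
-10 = -10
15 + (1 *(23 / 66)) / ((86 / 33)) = 2603 / 172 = 15.13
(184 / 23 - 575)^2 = 321489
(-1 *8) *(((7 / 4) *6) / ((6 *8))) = -7 / 4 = -1.75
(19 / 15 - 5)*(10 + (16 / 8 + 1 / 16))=-1351 / 30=-45.03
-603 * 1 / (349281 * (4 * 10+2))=-67 / 1629978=-0.00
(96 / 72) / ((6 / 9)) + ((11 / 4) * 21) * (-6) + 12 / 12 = -687 / 2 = -343.50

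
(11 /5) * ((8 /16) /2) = 0.55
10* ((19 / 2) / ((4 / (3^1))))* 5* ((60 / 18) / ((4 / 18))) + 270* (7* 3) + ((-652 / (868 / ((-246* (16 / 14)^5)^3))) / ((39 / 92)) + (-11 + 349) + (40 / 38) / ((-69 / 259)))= 13730842790544402266389153987 / 70232215626516020532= 195506330.93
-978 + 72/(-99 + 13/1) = -42090/43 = -978.84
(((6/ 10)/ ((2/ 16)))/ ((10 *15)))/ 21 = 4/ 2625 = 0.00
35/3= 11.67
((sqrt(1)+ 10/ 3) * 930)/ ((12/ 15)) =10075/ 2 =5037.50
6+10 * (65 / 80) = 113 / 8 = 14.12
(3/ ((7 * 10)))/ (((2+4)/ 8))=2/ 35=0.06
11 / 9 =1.22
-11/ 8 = -1.38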